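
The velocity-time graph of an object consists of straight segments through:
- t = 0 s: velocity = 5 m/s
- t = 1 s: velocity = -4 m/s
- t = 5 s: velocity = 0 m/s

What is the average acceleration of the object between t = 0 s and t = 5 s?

Average acceleration = Δv/Δt = (0 − 5)/(5 − 0) = -1 m/s².

-1 m/s²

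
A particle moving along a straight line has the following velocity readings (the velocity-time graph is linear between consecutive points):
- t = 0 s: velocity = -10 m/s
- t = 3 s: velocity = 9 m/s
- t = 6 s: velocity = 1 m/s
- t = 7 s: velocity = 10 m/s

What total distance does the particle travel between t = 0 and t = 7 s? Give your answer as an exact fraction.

Distance (not displacement) is the total path length: add the absolute areas under v-t.
0–3 s: v = 0 at t = 30/19 s; triangle areas 150/19 + 243/38 = 543/38 m
3–6 s: |½(9 + 1)(3)| = 15 m
6–7 s: |½(1 + 10)(1)| = 5.5 m
Total distance = 661/19 m

661/19 m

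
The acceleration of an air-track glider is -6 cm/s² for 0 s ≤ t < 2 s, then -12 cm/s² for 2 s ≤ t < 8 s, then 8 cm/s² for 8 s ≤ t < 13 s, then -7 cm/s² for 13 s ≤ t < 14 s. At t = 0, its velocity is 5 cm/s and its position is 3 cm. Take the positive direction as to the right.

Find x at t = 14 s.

On each constant-a segment, Δv = aΔt and Δx = v₀Δt + ½aΔt²; chain segment to segment.
0–2 s: v starts 5 cm/s; Δx = 5·2 + ½·-6·2² = -2 cm; v ends -7 cm/s.
2–8 s: v starts -7 cm/s; Δx = -7·6 + ½·-12·6² = -258 cm; v ends -79 cm/s.
8–13 s: v starts -79 cm/s; Δx = -79·5 + ½·8·5² = -295 cm; v ends -39 cm/s.
13–14 s: v starts -39 cm/s; Δx = -39·1 + ½·-7·1² = -42.5 cm; v ends -46 cm/s.
x(14) = 3 + Σ Δx = -594.5 cm.

-594.5 cm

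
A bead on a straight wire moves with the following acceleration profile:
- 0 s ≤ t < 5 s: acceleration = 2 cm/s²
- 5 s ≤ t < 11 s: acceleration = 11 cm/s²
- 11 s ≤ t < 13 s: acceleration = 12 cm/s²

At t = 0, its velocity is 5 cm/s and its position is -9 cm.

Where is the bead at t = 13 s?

515 cm

On each constant-a segment, Δv = aΔt and Δx = v₀Δt + ½aΔt²; chain segment to segment.
0–5 s: v starts 5 cm/s; Δx = 5·5 + ½·2·5² = 50 cm; v ends 15 cm/s.
5–11 s: v starts 15 cm/s; Δx = 15·6 + ½·11·6² = 288 cm; v ends 81 cm/s.
11–13 s: v starts 81 cm/s; Δx = 81·2 + ½·12·2² = 186 cm; v ends 105 cm/s.
x(13) = -9 + Σ Δx = 515 cm.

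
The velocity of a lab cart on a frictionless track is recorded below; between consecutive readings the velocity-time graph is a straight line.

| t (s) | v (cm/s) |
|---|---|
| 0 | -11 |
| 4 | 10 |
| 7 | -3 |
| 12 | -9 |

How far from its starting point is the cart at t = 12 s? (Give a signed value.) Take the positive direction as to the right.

-21.5 cm

Net displacement equals the area under the velocity-time graph (areas below the axis count negative).
0–4 s: ½(-11 + 10)(4) = -2 cm
4–7 s: ½(10 + -3)(3) = 10.5 cm
7–12 s: ½(-3 + -9)(5) = -30 cm
Net displacement = -21.5 cm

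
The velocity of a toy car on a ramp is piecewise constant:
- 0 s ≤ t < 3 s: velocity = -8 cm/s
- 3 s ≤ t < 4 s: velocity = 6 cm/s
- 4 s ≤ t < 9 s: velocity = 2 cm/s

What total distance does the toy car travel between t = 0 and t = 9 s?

40 cm

Distance (not displacement) is the total path length: add the absolute areas under v-t.
0–3 s: |-8| × 3 = 24 cm
3–4 s: |6| × 1 = 6 cm
4–9 s: |2| × 5 = 10 cm
Total distance = 40 cm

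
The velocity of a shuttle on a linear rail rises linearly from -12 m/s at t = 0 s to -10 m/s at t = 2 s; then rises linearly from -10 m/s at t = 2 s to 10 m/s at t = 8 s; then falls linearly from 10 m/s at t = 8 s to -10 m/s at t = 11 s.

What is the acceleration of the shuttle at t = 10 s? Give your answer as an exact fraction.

Acceleration is the slope of the v-t graph on 8–11 s: (-10 − 10)/(11 − 8) = -20/3 m/s².

-20/3 m/s²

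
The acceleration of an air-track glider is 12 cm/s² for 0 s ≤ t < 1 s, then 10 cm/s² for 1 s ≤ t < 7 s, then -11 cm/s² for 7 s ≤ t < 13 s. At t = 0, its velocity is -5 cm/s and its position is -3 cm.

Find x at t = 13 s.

On each constant-a segment, Δv = aΔt and Δx = v₀Δt + ½aΔt²; chain segment to segment.
0–1 s: v starts -5 cm/s; Δx = -5·1 + ½·12·1² = 1 cm; v ends 7 cm/s.
1–7 s: v starts 7 cm/s; Δx = 7·6 + ½·10·6² = 222 cm; v ends 67 cm/s.
7–13 s: v starts 67 cm/s; Δx = 67·6 + ½·-11·6² = 204 cm; v ends 1 cm/s.
x(13) = -3 + Σ Δx = 424 cm.

424 cm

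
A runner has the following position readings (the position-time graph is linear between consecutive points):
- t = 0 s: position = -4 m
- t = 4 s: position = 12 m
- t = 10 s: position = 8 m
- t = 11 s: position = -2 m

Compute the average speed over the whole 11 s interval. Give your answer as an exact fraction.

30/11 m/s

Average speed = (total path length)/(elapsed time); on a piecewise-linear x-t graph the path length is Σ|Δx|.
0–4 s: |Δx| = |12 − -4| = 16 m
4–10 s: |Δx| = |8 − 12| = 4 m
10–11 s: |Δx| = |-2 − 8| = 10 m
Total path = 30 m; average speed = 30/11 = 30/11 m/s.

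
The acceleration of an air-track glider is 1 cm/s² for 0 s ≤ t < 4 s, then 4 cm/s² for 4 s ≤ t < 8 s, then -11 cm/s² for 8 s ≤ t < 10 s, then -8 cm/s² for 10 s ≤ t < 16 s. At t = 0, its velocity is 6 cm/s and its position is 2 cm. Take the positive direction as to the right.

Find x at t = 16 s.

16 cm

On each constant-a segment, Δv = aΔt and Δx = v₀Δt + ½aΔt²; chain segment to segment.
0–4 s: v starts 6 cm/s; Δx = 6·4 + ½·1·4² = 32 cm; v ends 10 cm/s.
4–8 s: v starts 10 cm/s; Δx = 10·4 + ½·4·4² = 72 cm; v ends 26 cm/s.
8–10 s: v starts 26 cm/s; Δx = 26·2 + ½·-11·2² = 30 cm; v ends 4 cm/s.
10–16 s: v starts 4 cm/s; Δx = 4·6 + ½·-8·6² = -120 cm; v ends -44 cm/s.
x(16) = 2 + Σ Δx = 16 cm.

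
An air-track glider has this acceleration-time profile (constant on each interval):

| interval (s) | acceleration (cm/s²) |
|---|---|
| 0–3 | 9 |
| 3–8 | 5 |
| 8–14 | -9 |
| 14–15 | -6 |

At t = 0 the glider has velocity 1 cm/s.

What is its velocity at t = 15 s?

-7 cm/s

Δv equals the area under the a-t graph; then v = v₀ + Δv.
0–3 s: 9 × 3 = 27 cm/s
3–8 s: 5 × 5 = 25 cm/s
8–14 s: -9 × 6 = -54 cm/s
14–15 s: -6 × 1 = -6 cm/s
Δv = -8 cm/s, so v(15) = 1 + (-8) = -7 cm/s.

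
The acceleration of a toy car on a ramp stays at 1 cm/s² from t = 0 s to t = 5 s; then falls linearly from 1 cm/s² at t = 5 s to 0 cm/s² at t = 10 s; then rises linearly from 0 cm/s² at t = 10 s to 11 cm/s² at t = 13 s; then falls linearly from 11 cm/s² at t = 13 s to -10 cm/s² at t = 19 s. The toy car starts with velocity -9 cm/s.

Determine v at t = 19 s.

18 cm/s

Δv equals the area under the a-t graph; then v = v₀ + Δv.
0–5 s: 1 × 5 = 5 cm/s
5–10 s: ½(1 + 0)(5) = 2.5 cm/s
10–13 s: ½(0 + 11)(3) = 16.5 cm/s
13–19 s: ½(11 + -10)(6) = 3 cm/s
Δv = 27 cm/s, so v(19) = -9 + (27) = 18 cm/s.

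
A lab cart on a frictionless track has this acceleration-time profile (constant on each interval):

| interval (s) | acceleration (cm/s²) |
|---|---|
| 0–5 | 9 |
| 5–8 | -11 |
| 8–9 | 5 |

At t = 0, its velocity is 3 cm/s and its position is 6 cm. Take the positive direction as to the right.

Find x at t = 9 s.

On each constant-a segment, Δv = aΔt and Δx = v₀Δt + ½aΔt²; chain segment to segment.
0–5 s: v starts 3 cm/s; Δx = 3·5 + ½·9·5² = 127.5 cm; v ends 48 cm/s.
5–8 s: v starts 48 cm/s; Δx = 48·3 + ½·-11·3² = 94.5 cm; v ends 15 cm/s.
8–9 s: v starts 15 cm/s; Δx = 15·1 + ½·5·1² = 17.5 cm; v ends 20 cm/s.
x(9) = 6 + Σ Δx = 245.5 cm.

245.5 cm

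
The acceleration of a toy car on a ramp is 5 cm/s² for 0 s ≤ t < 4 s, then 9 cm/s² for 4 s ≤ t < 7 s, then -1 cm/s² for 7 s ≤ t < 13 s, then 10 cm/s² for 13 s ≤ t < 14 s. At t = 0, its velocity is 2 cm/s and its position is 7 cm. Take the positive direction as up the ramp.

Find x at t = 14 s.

On each constant-a segment, Δv = aΔt and Δx = v₀Δt + ½aΔt²; chain segment to segment.
0–4 s: v starts 2 cm/s; Δx = 2·4 + ½·5·4² = 48 cm; v ends 22 cm/s.
4–7 s: v starts 22 cm/s; Δx = 22·3 + ½·9·3² = 106.5 cm; v ends 49 cm/s.
7–13 s: v starts 49 cm/s; Δx = 49·6 + ½·-1·6² = 276 cm; v ends 43 cm/s.
13–14 s: v starts 43 cm/s; Δx = 43·1 + ½·10·1² = 48 cm; v ends 53 cm/s.
x(14) = 7 + Σ Δx = 485.5 cm.

485.5 cm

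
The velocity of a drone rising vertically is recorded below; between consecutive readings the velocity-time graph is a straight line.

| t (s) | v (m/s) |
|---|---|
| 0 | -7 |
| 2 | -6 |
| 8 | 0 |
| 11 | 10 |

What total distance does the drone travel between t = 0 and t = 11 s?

46 m

Total distance travelled is ∫|v| dt — sum the magnitudes of each area piece.
0–2 s: |½(-7 + -6)(2)| = 13 m
2–8 s: |½(-6 + 0)(6)| = 18 m
8–11 s: |½(0 + 10)(3)| = 15 m
Total distance = 46 m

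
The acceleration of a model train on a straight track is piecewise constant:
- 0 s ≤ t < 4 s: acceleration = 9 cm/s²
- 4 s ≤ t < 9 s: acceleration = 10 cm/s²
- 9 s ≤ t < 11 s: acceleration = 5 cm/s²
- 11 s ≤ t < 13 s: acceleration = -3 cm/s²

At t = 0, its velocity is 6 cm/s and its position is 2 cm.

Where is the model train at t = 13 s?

On each constant-a segment, Δv = aΔt and Δx = v₀Δt + ½aΔt²; chain segment to segment.
0–4 s: v starts 6 cm/s; Δx = 6·4 + ½·9·4² = 96 cm; v ends 42 cm/s.
4–9 s: v starts 42 cm/s; Δx = 42·5 + ½·10·5² = 335 cm; v ends 92 cm/s.
9–11 s: v starts 92 cm/s; Δx = 92·2 + ½·5·2² = 194 cm; v ends 102 cm/s.
11–13 s: v starts 102 cm/s; Δx = 102·2 + ½·-3·2² = 198 cm; v ends 96 cm/s.
x(13) = 2 + Σ Δx = 825 cm.

825 cm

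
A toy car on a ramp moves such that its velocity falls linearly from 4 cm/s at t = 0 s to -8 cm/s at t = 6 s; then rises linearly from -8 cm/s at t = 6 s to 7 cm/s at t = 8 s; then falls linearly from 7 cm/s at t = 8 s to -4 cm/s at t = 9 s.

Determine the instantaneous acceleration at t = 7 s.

7.5 cm/s²

Acceleration is the slope of the v-t graph on 6–8 s: (7 − -8)/(8 − 6) = 7.5 cm/s².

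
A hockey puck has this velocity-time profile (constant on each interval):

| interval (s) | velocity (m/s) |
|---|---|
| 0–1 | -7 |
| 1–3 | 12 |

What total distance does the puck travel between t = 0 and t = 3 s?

Total distance travelled is ∫|v| dt — sum the magnitudes of each area piece.
0–1 s: |-7| × 1 = 7 m
1–3 s: |12| × 2 = 24 m
Total distance = 31 m

31 m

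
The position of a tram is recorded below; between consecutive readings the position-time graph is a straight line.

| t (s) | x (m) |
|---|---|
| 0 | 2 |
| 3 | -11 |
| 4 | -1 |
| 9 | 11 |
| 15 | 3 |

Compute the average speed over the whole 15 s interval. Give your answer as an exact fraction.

43/15 m/s

Average speed = (total path length)/(elapsed time); on a piecewise-linear x-t graph the path length is Σ|Δx|.
0–3 s: |Δx| = |-11 − 2| = 13 m
3–4 s: |Δx| = |-1 − -11| = 10 m
4–9 s: |Δx| = |11 − -1| = 12 m
9–15 s: |Δx| = |3 − 11| = 8 m
Total path = 43 m; average speed = 43/15 = 43/15 m/s.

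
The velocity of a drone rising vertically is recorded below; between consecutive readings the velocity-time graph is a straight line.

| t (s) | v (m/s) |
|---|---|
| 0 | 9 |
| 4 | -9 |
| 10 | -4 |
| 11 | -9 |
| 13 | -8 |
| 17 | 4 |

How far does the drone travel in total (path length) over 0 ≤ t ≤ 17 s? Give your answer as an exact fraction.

563/6 m

Total distance travelled is ∫|v| dt — sum the magnitudes of each area piece.
0–4 s: v = 0 at t = 2 s; triangle areas 9 + 9 = 18 m
4–10 s: |½(-9 + -4)(6)| = 39 m
10–11 s: |½(-4 + -9)(1)| = 6.5 m
11–13 s: |½(-9 + -8)(2)| = 17 m
13–17 s: v = 0 at t = 47/3 s; triangle areas 32/3 + 8/3 = 40/3 m
Total distance = 563/6 m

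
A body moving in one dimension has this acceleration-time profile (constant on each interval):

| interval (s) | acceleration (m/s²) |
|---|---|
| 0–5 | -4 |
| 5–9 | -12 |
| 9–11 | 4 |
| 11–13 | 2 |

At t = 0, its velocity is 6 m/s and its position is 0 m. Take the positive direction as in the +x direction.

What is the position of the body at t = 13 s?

On each constant-a segment, Δv = aΔt and Δx = v₀Δt + ½aΔt²; chain segment to segment.
0–5 s: v starts 6 m/s; Δx = 6·5 + ½·-4·5² = -20 m; v ends -14 m/s.
5–9 s: v starts -14 m/s; Δx = -14·4 + ½·-12·4² = -152 m; v ends -62 m/s.
9–11 s: v starts -62 m/s; Δx = -62·2 + ½·4·2² = -116 m; v ends -54 m/s.
11–13 s: v starts -54 m/s; Δx = -54·2 + ½·2·2² = -104 m; v ends -50 m/s.
x(13) = 0 + Σ Δx = -392 m.

-392 m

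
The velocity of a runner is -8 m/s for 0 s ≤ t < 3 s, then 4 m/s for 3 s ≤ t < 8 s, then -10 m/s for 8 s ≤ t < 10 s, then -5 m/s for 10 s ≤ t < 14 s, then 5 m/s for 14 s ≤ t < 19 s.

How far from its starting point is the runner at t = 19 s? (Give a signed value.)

Displacement is the signed area under the v-t curve.
0–3 s: -8 × 3 = -24 m
3–8 s: 4 × 5 = 20 m
8–10 s: -10 × 2 = -20 m
10–14 s: -5 × 4 = -20 m
14–19 s: 5 × 5 = 25 m
Net displacement = -19 m

-19 m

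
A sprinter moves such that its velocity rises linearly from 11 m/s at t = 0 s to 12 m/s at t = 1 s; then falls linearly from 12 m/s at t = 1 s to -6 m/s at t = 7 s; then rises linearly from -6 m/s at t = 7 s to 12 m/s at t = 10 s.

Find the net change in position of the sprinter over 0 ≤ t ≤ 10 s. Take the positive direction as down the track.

Displacement is the signed area under the v-t curve.
0–1 s: ½(11 + 12)(1) = 11.5 m
1–7 s: ½(12 + -6)(6) = 18 m
7–10 s: ½(-6 + 12)(3) = 9 m
Net displacement = 38.5 m

38.5 m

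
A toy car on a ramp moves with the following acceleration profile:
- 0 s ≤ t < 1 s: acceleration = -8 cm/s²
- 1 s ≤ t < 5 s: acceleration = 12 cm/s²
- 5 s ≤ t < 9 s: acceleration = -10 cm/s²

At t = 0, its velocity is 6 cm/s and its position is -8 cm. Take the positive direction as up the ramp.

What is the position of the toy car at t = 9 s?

186 cm

On each constant-a segment, Δv = aΔt and Δx = v₀Δt + ½aΔt²; chain segment to segment.
0–1 s: v starts 6 cm/s; Δx = 6·1 + ½·-8·1² = 2 cm; v ends -2 cm/s.
1–5 s: v starts -2 cm/s; Δx = -2·4 + ½·12·4² = 88 cm; v ends 46 cm/s.
5–9 s: v starts 46 cm/s; Δx = 46·4 + ½·-10·4² = 104 cm; v ends 6 cm/s.
x(9) = -8 + Σ Δx = 186 cm.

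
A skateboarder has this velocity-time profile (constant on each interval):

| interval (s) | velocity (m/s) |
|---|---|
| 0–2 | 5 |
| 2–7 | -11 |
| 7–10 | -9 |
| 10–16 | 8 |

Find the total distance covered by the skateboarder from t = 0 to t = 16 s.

140 m

Total distance travelled is ∫|v| dt — sum the magnitudes of each area piece.
0–2 s: |5| × 2 = 10 m
2–7 s: |-11| × 5 = 55 m
7–10 s: |-9| × 3 = 27 m
10–16 s: |8| × 6 = 48 m
Total distance = 140 m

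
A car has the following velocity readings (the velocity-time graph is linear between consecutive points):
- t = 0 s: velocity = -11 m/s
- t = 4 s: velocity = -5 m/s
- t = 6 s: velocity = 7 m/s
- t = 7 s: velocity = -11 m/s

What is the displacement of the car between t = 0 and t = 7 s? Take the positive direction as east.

Net displacement equals the area under the velocity-time graph (areas below the axis count negative).
0–4 s: ½(-11 + -5)(4) = -32 m
4–6 s: ½(-5 + 7)(2) = 2 m
6–7 s: ½(7 + -11)(1) = -2 m
Net displacement = -32 m

-32 m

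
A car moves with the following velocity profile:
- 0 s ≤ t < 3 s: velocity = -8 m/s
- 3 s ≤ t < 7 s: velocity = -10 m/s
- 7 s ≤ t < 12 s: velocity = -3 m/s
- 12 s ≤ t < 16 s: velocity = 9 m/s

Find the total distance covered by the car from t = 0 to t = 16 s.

115 m

Total distance travelled is ∫|v| dt — sum the magnitudes of each area piece.
0–3 s: |-8| × 3 = 24 m
3–7 s: |-10| × 4 = 40 m
7–12 s: |-3| × 5 = 15 m
12–16 s: |9| × 4 = 36 m
Total distance = 115 m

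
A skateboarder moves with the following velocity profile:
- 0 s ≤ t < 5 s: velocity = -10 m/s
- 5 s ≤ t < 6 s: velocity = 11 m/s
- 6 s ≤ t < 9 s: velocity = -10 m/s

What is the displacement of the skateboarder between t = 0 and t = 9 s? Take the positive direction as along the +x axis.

Displacement is the signed area under the v-t curve.
0–5 s: -10 × 5 = -50 m
5–6 s: 11 × 1 = 11 m
6–9 s: -10 × 3 = -30 m
Net displacement = -69 m

-69 m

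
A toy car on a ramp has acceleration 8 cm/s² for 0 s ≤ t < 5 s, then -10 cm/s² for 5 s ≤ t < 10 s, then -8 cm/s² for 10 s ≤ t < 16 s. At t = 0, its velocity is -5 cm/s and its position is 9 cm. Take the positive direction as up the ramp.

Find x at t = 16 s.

On each constant-a segment, Δv = aΔt and Δx = v₀Δt + ½aΔt²; chain segment to segment.
0–5 s: v starts -5 cm/s; Δx = -5·5 + ½·8·5² = 75 cm; v ends 35 cm/s.
5–10 s: v starts 35 cm/s; Δx = 35·5 + ½·-10·5² = 50 cm; v ends -15 cm/s.
10–16 s: v starts -15 cm/s; Δx = -15·6 + ½·-8·6² = -234 cm; v ends -63 cm/s.
x(16) = 9 + Σ Δx = -100 cm.

-100 cm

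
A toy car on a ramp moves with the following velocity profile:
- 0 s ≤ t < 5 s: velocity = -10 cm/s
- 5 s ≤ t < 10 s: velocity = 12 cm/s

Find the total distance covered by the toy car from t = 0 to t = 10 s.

110 cm

Distance (not displacement) is the total path length: add the absolute areas under v-t.
0–5 s: |-10| × 5 = 50 cm
5–10 s: |12| × 5 = 60 cm
Total distance = 110 cm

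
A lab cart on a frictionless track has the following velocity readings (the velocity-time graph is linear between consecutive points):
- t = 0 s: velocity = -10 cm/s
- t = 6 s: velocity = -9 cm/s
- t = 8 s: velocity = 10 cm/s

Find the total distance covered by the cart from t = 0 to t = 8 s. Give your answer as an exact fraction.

1264/19 cm

Distance (not displacement) is the total path length: add the absolute areas under v-t.
0–6 s: |½(-10 + -9)(6)| = 57 cm
6–8 s: v = 0 at t = 132/19 s; triangle areas 81/19 + 100/19 = 181/19 cm
Total distance = 1264/19 cm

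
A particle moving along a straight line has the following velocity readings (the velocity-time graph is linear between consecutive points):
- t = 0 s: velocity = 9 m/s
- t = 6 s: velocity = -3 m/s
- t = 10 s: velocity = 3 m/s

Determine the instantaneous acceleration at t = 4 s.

-2 m/s²

Acceleration is the slope of the v-t graph on 0–6 s: (-3 − 9)/(6 − 0) = -2 m/s².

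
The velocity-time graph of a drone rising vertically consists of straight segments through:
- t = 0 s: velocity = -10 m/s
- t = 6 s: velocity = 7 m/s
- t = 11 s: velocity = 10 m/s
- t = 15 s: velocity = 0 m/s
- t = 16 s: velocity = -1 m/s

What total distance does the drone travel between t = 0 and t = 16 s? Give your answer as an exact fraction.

1518/17 m

Total distance travelled is ∫|v| dt — sum the magnitudes of each area piece.
0–6 s: v = 0 at t = 60/17 s; triangle areas 300/17 + 147/17 = 447/17 m
6–11 s: |½(7 + 10)(5)| = 42.5 m
11–15 s: |½(10 + 0)(4)| = 20 m
15–16 s: |½(0 + -1)(1)| = 0.5 m
Total distance = 1518/17 m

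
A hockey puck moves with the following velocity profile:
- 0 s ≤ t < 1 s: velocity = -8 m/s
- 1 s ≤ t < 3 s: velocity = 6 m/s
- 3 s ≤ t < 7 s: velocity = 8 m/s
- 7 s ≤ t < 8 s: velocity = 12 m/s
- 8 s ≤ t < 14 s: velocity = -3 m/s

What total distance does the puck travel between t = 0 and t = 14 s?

82 m

Total distance travelled is ∫|v| dt — sum the magnitudes of each area piece.
0–1 s: |-8| × 1 = 8 m
1–3 s: |6| × 2 = 12 m
3–7 s: |8| × 4 = 32 m
7–8 s: |12| × 1 = 12 m
8–14 s: |-3| × 6 = 18 m
Total distance = 82 m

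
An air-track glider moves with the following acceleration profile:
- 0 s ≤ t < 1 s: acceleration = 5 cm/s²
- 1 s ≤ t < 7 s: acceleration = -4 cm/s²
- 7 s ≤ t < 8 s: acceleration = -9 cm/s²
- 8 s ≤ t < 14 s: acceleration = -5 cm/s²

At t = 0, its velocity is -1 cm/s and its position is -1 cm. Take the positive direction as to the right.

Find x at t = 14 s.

-336 cm

On each constant-a segment, Δv = aΔt and Δx = v₀Δt + ½aΔt²; chain segment to segment.
0–1 s: v starts -1 cm/s; Δx = -1·1 + ½·5·1² = 1.5 cm; v ends 4 cm/s.
1–7 s: v starts 4 cm/s; Δx = 4·6 + ½·-4·6² = -48 cm; v ends -20 cm/s.
7–8 s: v starts -20 cm/s; Δx = -20·1 + ½·-9·1² = -24.5 cm; v ends -29 cm/s.
8–14 s: v starts -29 cm/s; Δx = -29·6 + ½·-5·6² = -264 cm; v ends -59 cm/s.
x(14) = -1 + Σ Δx = -336 cm.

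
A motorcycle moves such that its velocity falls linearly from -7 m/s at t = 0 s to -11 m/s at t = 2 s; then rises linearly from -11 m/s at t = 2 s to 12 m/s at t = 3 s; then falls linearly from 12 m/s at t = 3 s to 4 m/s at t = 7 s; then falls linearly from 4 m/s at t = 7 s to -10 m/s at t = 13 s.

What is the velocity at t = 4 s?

10 m/s

On 3–7 s the graph is linear from 12 to 4 m/s: v(4) = 12 + (4 − 12)·(4 − 3)/(7 − 3) = 10 m/s.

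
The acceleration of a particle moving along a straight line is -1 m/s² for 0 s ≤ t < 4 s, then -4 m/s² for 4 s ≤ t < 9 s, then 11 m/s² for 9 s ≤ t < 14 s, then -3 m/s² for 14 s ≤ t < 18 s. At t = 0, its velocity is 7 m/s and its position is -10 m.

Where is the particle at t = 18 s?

On each constant-a segment, Δv = aΔt and Δx = v₀Δt + ½aΔt²; chain segment to segment.
0–4 s: v starts 7 m/s; Δx = 7·4 + ½·-1·4² = 20 m; v ends 3 m/s.
4–9 s: v starts 3 m/s; Δx = 3·5 + ½·-4·5² = -35 m; v ends -17 m/s.
9–14 s: v starts -17 m/s; Δx = -17·5 + ½·11·5² = 52.5 m; v ends 38 m/s.
14–18 s: v starts 38 m/s; Δx = 38·4 + ½·-3·4² = 128 m; v ends 26 m/s.
x(18) = -10 + Σ Δx = 155.5 m.

155.5 m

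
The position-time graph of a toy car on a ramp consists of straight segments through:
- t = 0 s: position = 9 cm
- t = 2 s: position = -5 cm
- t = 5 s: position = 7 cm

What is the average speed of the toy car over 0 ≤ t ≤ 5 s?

Average speed = (total path length)/(elapsed time); on a piecewise-linear x-t graph the path length is Σ|Δx|.
0–2 s: |Δx| = |-5 − 9| = 14 cm
2–5 s: |Δx| = |7 − -5| = 12 cm
Total path = 26 cm; average speed = 26/5 = 5.2 cm/s.

5.2 cm/s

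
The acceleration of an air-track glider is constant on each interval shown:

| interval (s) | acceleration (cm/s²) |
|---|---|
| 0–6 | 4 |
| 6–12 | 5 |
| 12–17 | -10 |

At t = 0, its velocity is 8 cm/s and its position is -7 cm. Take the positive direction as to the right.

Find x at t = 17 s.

580 cm

On each constant-a segment, Δv = aΔt and Δx = v₀Δt + ½aΔt²; chain segment to segment.
0–6 s: v starts 8 cm/s; Δx = 8·6 + ½·4·6² = 120 cm; v ends 32 cm/s.
6–12 s: v starts 32 cm/s; Δx = 32·6 + ½·5·6² = 282 cm; v ends 62 cm/s.
12–17 s: v starts 62 cm/s; Δx = 62·5 + ½·-10·5² = 185 cm; v ends 12 cm/s.
x(17) = -7 + Σ Δx = 580 cm.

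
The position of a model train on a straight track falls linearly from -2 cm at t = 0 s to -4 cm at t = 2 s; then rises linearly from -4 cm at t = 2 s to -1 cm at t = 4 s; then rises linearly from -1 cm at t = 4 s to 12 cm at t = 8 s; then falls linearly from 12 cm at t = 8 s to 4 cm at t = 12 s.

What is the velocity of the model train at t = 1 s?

Velocity is the slope of the x-t graph on 0–2 s: (-4 − -2)/(2 − 0) = -1 cm/s.

-1 cm/s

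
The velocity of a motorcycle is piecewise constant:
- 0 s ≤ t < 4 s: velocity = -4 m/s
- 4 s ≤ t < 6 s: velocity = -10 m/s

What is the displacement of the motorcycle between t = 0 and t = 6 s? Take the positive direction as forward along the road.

-36 m

Net displacement equals the area under the velocity-time graph (areas below the axis count negative).
0–4 s: -4 × 4 = -16 m
4–6 s: -10 × 2 = -20 m
Net displacement = -36 m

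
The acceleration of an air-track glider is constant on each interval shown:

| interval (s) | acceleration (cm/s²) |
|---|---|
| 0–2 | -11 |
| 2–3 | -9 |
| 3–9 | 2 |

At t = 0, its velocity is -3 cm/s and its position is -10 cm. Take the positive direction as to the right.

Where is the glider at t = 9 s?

On each constant-a segment, Δv = aΔt and Δx = v₀Δt + ½aΔt²; chain segment to segment.
0–2 s: v starts -3 cm/s; Δx = -3·2 + ½·-11·2² = -28 cm; v ends -25 cm/s.
2–3 s: v starts -25 cm/s; Δx = -25·1 + ½·-9·1² = -29.5 cm; v ends -34 cm/s.
3–9 s: v starts -34 cm/s; Δx = -34·6 + ½·2·6² = -168 cm; v ends -22 cm/s.
x(9) = -10 + Σ Δx = -235.5 cm.

-235.5 cm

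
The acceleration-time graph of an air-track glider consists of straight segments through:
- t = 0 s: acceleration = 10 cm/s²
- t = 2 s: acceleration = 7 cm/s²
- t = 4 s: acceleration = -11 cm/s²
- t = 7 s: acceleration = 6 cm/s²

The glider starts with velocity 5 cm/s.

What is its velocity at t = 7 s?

10.5 cm/s

Δv equals the area under the a-t graph; then v = v₀ + Δv.
0–2 s: ½(10 + 7)(2) = 17 cm/s
2–4 s: ½(7 + -11)(2) = -4 cm/s
4–7 s: ½(-11 + 6)(3) = -7.5 cm/s
Δv = 5.5 cm/s, so v(7) = 5 + (5.5) = 10.5 cm/s.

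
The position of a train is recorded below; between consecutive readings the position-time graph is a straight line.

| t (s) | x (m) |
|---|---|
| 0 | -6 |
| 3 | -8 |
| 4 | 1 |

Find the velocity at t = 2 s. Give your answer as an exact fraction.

-2/3 m/s

Velocity is the slope of the x-t graph on 0–3 s: (-8 − -6)/(3 − 0) = -2/3 m/s.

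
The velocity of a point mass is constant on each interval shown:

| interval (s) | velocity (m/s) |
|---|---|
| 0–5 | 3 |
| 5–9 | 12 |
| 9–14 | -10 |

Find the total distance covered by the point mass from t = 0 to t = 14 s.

113 m

Distance (not displacement) is the total path length: add the absolute areas under v-t.
0–5 s: |3| × 5 = 15 m
5–9 s: |12| × 4 = 48 m
9–14 s: |-10| × 5 = 50 m
Total distance = 113 m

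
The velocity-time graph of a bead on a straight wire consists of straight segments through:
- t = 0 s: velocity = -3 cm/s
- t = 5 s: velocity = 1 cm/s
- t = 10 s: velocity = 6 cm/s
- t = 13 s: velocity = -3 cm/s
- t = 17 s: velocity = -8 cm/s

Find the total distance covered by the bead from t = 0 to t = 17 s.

53.25 cm

Distance (not displacement) is the total path length: add the absolute areas under v-t.
0–5 s: v = 0 at t = 3.75 s; triangle areas 5.625 + 0.625 = 6.25 cm
5–10 s: |½(1 + 6)(5)| = 17.5 cm
10–13 s: v = 0 at t = 12 s; triangle areas 6 + 1.5 = 7.5 cm
13–17 s: |½(-3 + -8)(4)| = 22 cm
Total distance = 53.25 cm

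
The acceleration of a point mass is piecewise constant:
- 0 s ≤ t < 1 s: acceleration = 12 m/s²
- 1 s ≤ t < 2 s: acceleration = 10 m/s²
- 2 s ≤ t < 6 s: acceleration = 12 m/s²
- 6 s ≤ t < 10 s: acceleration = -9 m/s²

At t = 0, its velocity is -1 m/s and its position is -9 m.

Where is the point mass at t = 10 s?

On each constant-a segment, Δv = aΔt and Δx = v₀Δt + ½aΔt²; chain segment to segment.
0–1 s: v starts -1 m/s; Δx = -1·1 + ½·12·1² = 5 m; v ends 11 m/s.
1–2 s: v starts 11 m/s; Δx = 11·1 + ½·10·1² = 16 m; v ends 21 m/s.
2–6 s: v starts 21 m/s; Δx = 21·4 + ½·12·4² = 180 m; v ends 69 m/s.
6–10 s: v starts 69 m/s; Δx = 69·4 + ½·-9·4² = 204 m; v ends 33 m/s.
x(10) = -9 + Σ Δx = 396 m.

396 m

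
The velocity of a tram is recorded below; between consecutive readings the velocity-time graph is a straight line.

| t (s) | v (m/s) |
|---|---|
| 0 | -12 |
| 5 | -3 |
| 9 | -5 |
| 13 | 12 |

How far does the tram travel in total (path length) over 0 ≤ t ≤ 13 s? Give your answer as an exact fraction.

2495/34 m

Total distance travelled is ∫|v| dt — sum the magnitudes of each area piece.
0–5 s: |½(-12 + -3)(5)| = 37.5 m
5–9 s: |½(-3 + -5)(4)| = 16 m
9–13 s: v = 0 at t = 173/17 s; triangle areas 50/17 + 288/17 = 338/17 m
Total distance = 2495/34 m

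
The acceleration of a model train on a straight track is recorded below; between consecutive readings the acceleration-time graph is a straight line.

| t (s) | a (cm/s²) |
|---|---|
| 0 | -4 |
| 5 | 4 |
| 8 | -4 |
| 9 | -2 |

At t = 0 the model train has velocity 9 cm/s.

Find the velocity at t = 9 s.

Δv equals the area under the a-t graph; then v = v₀ + Δv.
0–5 s: ½(-4 + 4)(5) = 0 cm/s
5–8 s: ½(4 + -4)(3) = 0 cm/s
8–9 s: ½(-4 + -2)(1) = -3 cm/s
Δv = -3 cm/s, so v(9) = 9 + (-3) = 6 cm/s.

6 cm/s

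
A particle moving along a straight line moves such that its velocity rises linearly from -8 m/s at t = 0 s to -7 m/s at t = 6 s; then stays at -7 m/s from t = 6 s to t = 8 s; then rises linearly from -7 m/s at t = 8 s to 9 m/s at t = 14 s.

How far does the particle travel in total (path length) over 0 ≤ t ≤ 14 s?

Total distance travelled is ∫|v| dt — sum the magnitudes of each area piece.
0–6 s: |½(-8 + -7)(6)| = 45 m
6–8 s: |-7| × 2 = 14 m
8–14 s: v = 0 at t = 10.625 s; triangle areas 9.1875 + 15.1875 = 24.375 m
Total distance = 83.375 m

83.375 m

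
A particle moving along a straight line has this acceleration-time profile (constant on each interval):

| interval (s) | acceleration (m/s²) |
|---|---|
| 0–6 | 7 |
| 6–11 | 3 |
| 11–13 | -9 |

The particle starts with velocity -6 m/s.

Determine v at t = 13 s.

33 m/s

Δv equals the area under the a-t graph; then v = v₀ + Δv.
0–6 s: 7 × 6 = 42 m/s
6–11 s: 3 × 5 = 15 m/s
11–13 s: -9 × 2 = -18 m/s
Δv = 39 m/s, so v(13) = -6 + (39) = 33 m/s.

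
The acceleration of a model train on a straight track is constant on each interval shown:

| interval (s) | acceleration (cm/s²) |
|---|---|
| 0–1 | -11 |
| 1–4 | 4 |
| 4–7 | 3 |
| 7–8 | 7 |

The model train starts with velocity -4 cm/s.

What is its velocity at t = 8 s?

Δv equals the area under the a-t graph; then v = v₀ + Δv.
0–1 s: -11 × 1 = -11 cm/s
1–4 s: 4 × 3 = 12 cm/s
4–7 s: 3 × 3 = 9 cm/s
7–8 s: 7 × 1 = 7 cm/s
Δv = 17 cm/s, so v(8) = -4 + (17) = 13 cm/s.

13 cm/s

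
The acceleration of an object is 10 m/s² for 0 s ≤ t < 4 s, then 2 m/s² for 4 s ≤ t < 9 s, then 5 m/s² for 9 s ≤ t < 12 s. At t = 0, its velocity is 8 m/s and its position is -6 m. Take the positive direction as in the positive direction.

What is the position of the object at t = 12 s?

On each constant-a segment, Δv = aΔt and Δx = v₀Δt + ½aΔt²; chain segment to segment.
0–4 s: v starts 8 m/s; Δx = 8·4 + ½·10·4² = 112 m; v ends 48 m/s.
4–9 s: v starts 48 m/s; Δx = 48·5 + ½·2·5² = 265 m; v ends 58 m/s.
9–12 s: v starts 58 m/s; Δx = 58·3 + ½·5·3² = 196.5 m; v ends 73 m/s.
x(12) = -6 + Σ Δx = 567.5 m.

567.5 m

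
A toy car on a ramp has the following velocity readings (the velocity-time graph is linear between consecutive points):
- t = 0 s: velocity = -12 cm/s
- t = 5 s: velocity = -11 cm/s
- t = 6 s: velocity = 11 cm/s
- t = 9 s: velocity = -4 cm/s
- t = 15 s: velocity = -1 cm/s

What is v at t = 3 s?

On 0–5 s the graph is linear from -12 to -11 cm/s: v(3) = -12 + (-11 − -12)·(3 − 0)/(5 − 0) = -11.4 cm/s.

-11.4 cm/s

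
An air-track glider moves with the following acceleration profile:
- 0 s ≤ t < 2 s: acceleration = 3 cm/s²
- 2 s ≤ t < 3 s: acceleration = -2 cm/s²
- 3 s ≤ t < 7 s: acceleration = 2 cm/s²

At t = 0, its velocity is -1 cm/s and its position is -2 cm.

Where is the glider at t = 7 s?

34 cm

On each constant-a segment, Δv = aΔt and Δx = v₀Δt + ½aΔt²; chain segment to segment.
0–2 s: v starts -1 cm/s; Δx = -1·2 + ½·3·2² = 4 cm; v ends 5 cm/s.
2–3 s: v starts 5 cm/s; Δx = 5·1 + ½·-2·1² = 4 cm; v ends 3 cm/s.
3–7 s: v starts 3 cm/s; Δx = 3·4 + ½·2·4² = 28 cm; v ends 11 cm/s.
x(7) = -2 + Σ Δx = 34 cm.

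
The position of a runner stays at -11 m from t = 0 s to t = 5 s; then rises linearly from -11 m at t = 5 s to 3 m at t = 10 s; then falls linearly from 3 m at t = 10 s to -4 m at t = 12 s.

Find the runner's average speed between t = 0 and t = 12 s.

1.75 m/s

Average speed = (total path length)/(elapsed time); on a piecewise-linear x-t graph the path length is Σ|Δx|.
0–5 s: |Δx| = |-11 − -11| = 0 m
5–10 s: |Δx| = |3 − -11| = 14 m
10–12 s: |Δx| = |-4 − 3| = 7 m
Total path = 21 m; average speed = 21/12 = 1.75 m/s.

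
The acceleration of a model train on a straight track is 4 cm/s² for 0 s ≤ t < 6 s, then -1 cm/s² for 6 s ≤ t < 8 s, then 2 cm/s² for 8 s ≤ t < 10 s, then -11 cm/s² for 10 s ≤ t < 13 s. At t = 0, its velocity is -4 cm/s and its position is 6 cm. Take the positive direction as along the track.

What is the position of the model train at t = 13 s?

On each constant-a segment, Δv = aΔt and Δx = v₀Δt + ½aΔt²; chain segment to segment.
0–6 s: v starts -4 cm/s; Δx = -4·6 + ½·4·6² = 48 cm; v ends 20 cm/s.
6–8 s: v starts 20 cm/s; Δx = 20·2 + ½·-1·2² = 38 cm; v ends 18 cm/s.
8–10 s: v starts 18 cm/s; Δx = 18·2 + ½·2·2² = 40 cm; v ends 22 cm/s.
10–13 s: v starts 22 cm/s; Δx = 22·3 + ½·-11·3² = 16.5 cm; v ends -11 cm/s.
x(13) = 6 + Σ Δx = 148.5 cm.

148.5 cm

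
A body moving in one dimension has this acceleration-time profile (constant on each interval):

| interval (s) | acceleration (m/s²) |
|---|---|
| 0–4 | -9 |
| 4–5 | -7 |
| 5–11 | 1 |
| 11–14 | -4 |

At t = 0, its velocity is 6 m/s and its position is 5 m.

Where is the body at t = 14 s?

-391.5 m

On each constant-a segment, Δv = aΔt and Δx = v₀Δt + ½aΔt²; chain segment to segment.
0–4 s: v starts 6 m/s; Δx = 6·4 + ½·-9·4² = -48 m; v ends -30 m/s.
4–5 s: v starts -30 m/s; Δx = -30·1 + ½·-7·1² = -33.5 m; v ends -37 m/s.
5–11 s: v starts -37 m/s; Δx = -37·6 + ½·1·6² = -204 m; v ends -31 m/s.
11–14 s: v starts -31 m/s; Δx = -31·3 + ½·-4·3² = -111 m; v ends -43 m/s.
x(14) = 5 + Σ Δx = -391.5 m.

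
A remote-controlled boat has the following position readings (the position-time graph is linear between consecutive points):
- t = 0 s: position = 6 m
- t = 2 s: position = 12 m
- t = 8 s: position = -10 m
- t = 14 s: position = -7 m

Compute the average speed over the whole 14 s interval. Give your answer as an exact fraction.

Average speed = (total path length)/(elapsed time); on a piecewise-linear x-t graph the path length is Σ|Δx|.
0–2 s: |Δx| = |12 − 6| = 6 m
2–8 s: |Δx| = |-10 − 12| = 22 m
8–14 s: |Δx| = |-7 − -10| = 3 m
Total path = 31 m; average speed = 31/14 = 31/14 m/s.

31/14 m/s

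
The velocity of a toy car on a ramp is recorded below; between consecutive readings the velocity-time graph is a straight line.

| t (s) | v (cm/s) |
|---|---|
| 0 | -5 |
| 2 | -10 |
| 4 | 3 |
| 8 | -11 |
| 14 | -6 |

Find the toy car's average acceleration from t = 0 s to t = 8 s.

Average acceleration = Δv/Δt = (-11 − -5)/(8 − 0) = -0.75 cm/s².

-0.75 cm/s²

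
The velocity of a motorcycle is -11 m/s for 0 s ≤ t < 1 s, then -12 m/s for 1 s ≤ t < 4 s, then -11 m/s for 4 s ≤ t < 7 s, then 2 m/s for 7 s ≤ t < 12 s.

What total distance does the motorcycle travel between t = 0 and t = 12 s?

Distance (not displacement) is the total path length: add the absolute areas under v-t.
0–1 s: |-11| × 1 = 11 m
1–4 s: |-12| × 3 = 36 m
4–7 s: |-11| × 3 = 33 m
7–12 s: |2| × 5 = 10 m
Total distance = 90 m

90 m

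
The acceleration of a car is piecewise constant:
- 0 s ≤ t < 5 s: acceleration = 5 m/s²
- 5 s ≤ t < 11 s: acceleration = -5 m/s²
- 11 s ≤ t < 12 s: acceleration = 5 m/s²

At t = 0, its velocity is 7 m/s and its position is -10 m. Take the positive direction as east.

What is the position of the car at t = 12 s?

On each constant-a segment, Δv = aΔt and Δx = v₀Δt + ½aΔt²; chain segment to segment.
0–5 s: v starts 7 m/s; Δx = 7·5 + ½·5·5² = 97.5 m; v ends 32 m/s.
5–11 s: v starts 32 m/s; Δx = 32·6 + ½·-5·6² = 102 m; v ends 2 m/s.
11–12 s: v starts 2 m/s; Δx = 2·1 + ½·5·1² = 4.5 m; v ends 7 m/s.
x(12) = -10 + Σ Δx = 194 m.

194 m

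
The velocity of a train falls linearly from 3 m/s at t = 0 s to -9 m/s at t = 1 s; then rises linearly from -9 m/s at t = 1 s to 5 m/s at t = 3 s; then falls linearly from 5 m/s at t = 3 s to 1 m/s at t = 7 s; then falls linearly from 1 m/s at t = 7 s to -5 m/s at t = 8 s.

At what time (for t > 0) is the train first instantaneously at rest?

t = 0.25 s

v changes sign on 0–1 s (from 3 to -9); the graph is linear there, so v = 0 at t = 0 + (-3)·(1 − 0)/(-9 − 3) = 0.25 s.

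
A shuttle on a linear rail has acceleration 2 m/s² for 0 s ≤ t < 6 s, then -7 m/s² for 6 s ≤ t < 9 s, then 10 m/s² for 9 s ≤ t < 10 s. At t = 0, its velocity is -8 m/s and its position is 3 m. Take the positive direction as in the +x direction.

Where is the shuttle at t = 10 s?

-40.5 m

On each constant-a segment, Δv = aΔt and Δx = v₀Δt + ½aΔt²; chain segment to segment.
0–6 s: v starts -8 m/s; Δx = -8·6 + ½·2·6² = -12 m; v ends 4 m/s.
6–9 s: v starts 4 m/s; Δx = 4·3 + ½·-7·3² = -19.5 m; v ends -17 m/s.
9–10 s: v starts -17 m/s; Δx = -17·1 + ½·10·1² = -12 m; v ends -7 m/s.
x(10) = 3 + Σ Δx = -40.5 m.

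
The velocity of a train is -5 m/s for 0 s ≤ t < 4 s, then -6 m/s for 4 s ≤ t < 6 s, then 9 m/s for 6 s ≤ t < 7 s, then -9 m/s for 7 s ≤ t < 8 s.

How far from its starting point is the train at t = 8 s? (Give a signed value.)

Net displacement equals the area under the velocity-time graph (areas below the axis count negative).
0–4 s: -5 × 4 = -20 m
4–6 s: -6 × 2 = -12 m
6–7 s: 9 × 1 = 9 m
7–8 s: -9 × 1 = -9 m
Net displacement = -32 m

-32 m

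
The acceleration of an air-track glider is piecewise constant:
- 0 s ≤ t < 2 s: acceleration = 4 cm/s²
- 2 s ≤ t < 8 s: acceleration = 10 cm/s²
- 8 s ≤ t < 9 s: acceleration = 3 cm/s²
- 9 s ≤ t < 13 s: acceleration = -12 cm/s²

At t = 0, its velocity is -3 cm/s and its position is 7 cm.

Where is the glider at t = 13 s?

461.5 cm

On each constant-a segment, Δv = aΔt and Δx = v₀Δt + ½aΔt²; chain segment to segment.
0–2 s: v starts -3 cm/s; Δx = -3·2 + ½·4·2² = 2 cm; v ends 5 cm/s.
2–8 s: v starts 5 cm/s; Δx = 5·6 + ½·10·6² = 210 cm; v ends 65 cm/s.
8–9 s: v starts 65 cm/s; Δx = 65·1 + ½·3·1² = 66.5 cm; v ends 68 cm/s.
9–13 s: v starts 68 cm/s; Δx = 68·4 + ½·-12·4² = 176 cm; v ends 20 cm/s.
x(13) = 7 + Σ Δx = 461.5 cm.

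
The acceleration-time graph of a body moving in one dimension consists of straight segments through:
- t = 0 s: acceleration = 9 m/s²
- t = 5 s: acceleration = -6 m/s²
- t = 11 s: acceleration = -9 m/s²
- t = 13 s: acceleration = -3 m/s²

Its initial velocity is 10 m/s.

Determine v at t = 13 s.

Δv equals the area under the a-t graph; then v = v₀ + Δv.
0–5 s: ½(9 + -6)(5) = 7.5 m/s
5–11 s: ½(-6 + -9)(6) = -45 m/s
11–13 s: ½(-9 + -3)(2) = -12 m/s
Δv = -49.5 m/s, so v(13) = 10 + (-49.5) = -39.5 m/s.

-39.5 m/s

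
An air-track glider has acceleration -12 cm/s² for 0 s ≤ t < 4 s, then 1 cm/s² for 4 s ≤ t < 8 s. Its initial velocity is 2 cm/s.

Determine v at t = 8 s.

Δv equals the area under the a-t graph; then v = v₀ + Δv.
0–4 s: -12 × 4 = -48 cm/s
4–8 s: 1 × 4 = 4 cm/s
Δv = -44 cm/s, so v(8) = 2 + (-44) = -42 cm/s.

-42 cm/s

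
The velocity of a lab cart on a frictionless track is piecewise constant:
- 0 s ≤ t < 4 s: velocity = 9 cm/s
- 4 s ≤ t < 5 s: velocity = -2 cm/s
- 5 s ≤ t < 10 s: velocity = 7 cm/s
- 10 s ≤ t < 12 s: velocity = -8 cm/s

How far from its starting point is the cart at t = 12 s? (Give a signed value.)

53 cm

Net displacement equals the area under the velocity-time graph (areas below the axis count negative).
0–4 s: 9 × 4 = 36 cm
4–5 s: -2 × 1 = -2 cm
5–10 s: 7 × 5 = 35 cm
10–12 s: -8 × 2 = -16 cm
Net displacement = 53 cm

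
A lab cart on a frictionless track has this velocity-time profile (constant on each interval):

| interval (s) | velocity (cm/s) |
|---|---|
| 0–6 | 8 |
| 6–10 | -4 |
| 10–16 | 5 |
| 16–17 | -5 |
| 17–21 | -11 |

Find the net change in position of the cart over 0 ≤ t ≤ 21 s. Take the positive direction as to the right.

Net displacement equals the area under the velocity-time graph (areas below the axis count negative).
0–6 s: 8 × 6 = 48 cm
6–10 s: -4 × 4 = -16 cm
10–16 s: 5 × 6 = 30 cm
16–17 s: -5 × 1 = -5 cm
17–21 s: -11 × 4 = -44 cm
Net displacement = 13 cm

13 cm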